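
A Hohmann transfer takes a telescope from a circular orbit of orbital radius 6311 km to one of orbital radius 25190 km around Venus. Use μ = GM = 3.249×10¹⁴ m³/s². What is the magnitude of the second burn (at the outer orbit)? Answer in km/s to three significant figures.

r₁ = 6311 km = 6.311×10⁶ m.
r₂ = 25190 km = 2.519×10⁷ m.
Transfer ellipse a_t = (r₁ + r₂)/2 = 1.575×10⁷ m.
At r₁: circular v_c1 = √(μ/r₁) = 7175 m/s; transfer-periapsis v_p = √[μ(2/r₁ − 1/a_t)] = 9074 m/s.
At r₂: circular v_c2 = √(μ/r₂) = 3591 m/s; transfer-apoapsis v_a = √[μ(2/r₂ − 1/a_t)] = 2273 m/s.
Δv₂ = v_c2 − v_a = 1318 m/s.
= 1.318 km/s.

Δv ≈ 1.32 km/s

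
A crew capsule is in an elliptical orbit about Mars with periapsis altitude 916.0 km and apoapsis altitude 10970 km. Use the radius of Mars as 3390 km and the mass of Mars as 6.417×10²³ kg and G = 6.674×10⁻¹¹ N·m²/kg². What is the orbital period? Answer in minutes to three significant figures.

T ≈ 456 minutes

μ = GM = 6.674×10⁻¹¹ × 6.417×10²³ = 4.283×10¹³ m³/s².
r_p = 3390 + 916.0 = 4306.0 km = 4.3060×10⁶ m.
r_a = 3390 + 10970 = 14360 km = 1.4360×10⁷ m.
Semi-major axis a = (r_p + r_a)/2 = (4306.0 + 14360)/2 = 9333.0 km = 9.333×10⁶ m.
By Kepler's third law T = 2π√(a³/μ) = 2π × 4.357×10³ = 2.737×10⁴ s.
= 456.2 minutes.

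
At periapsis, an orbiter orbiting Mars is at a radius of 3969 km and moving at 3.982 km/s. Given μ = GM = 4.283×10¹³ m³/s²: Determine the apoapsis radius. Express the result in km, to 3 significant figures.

r_p = 3.969×10⁶ m.
Specific energy ε = v²/2 − μ/r = -2.863×10⁶ J/kg, so a = −μ/(2ε) = 7.480×10⁶ m.
The apsides satisfy r_p + r_a = 2a, so the apoapsis radius is 2a − r_p = 1.099×10⁷ m = 10991 km.

apoapsis radius ≈ 11000 km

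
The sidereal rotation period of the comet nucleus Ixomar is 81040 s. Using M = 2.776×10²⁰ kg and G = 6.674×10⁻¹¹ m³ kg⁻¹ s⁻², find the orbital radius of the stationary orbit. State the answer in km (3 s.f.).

r_sync ≈ 1460 km

μ = GM = 6.674×10⁻¹¹ × 2.776×10²⁰ = 1.853×10¹⁰ m³/s².
A synchronous orbit has period T, so by Kepler's third law a = (μT²/4π²)^(1/3).
μT²/4π² = 1.853×10¹⁰ × (8.104×10⁴)² / 39.48 = 3.082×10¹⁸ m³.
a = 1.455×10⁶ m = 1455.3 km.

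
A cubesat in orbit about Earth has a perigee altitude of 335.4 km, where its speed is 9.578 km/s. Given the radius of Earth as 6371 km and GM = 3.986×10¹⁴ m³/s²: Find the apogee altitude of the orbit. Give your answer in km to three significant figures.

r_p = 6371 + 335.4 = 6706.4 km = 6.706×10⁶ m.
Specific energy ε = v²/2 − μ/r = -1.357×10⁷ J/kg, so a = −μ/(2ε) = 1.469×10⁷ m.
The apsides satisfy r_p + r_a = 2a, so the apogee radius is 2a − r_p = 2.267×10⁷ m = 22674 km.
Apogee altitude = 22674 − 6371 = 16303 km.

apogee altitude ≈ 16300 km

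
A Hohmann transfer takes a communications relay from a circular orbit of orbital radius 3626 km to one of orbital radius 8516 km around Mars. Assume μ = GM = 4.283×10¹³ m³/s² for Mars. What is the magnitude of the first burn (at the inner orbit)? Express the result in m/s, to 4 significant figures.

r₁ = 3626 km = 3.626×10⁶ m.
r₂ = 8516 km = 8.516×10⁶ m.
Transfer ellipse a_t = (r₁ + r₂)/2 = 6.071×10⁶ m.
At r₁: circular v_c1 = √(μ/r₁) = 3437 m/s; transfer-periapsis v_p = √[μ(2/r₁ − 1/a_t)] = 4071 m/s.
Δv₁ = v_p − v_c1 = 633.7 m/s.

Δv ≈ 633.7 m/s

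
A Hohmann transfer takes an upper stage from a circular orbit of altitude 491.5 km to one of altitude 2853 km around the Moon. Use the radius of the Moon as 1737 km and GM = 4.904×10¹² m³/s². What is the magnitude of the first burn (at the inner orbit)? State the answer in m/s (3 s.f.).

Δv ≈ 238 m/s

r₁ = 1737 + 491.5 = 2228.5 km = 2.2285×10⁶ m.
r₂ = 1737 + 2853 = 4590.0 km = 4.5900×10⁶ m.
Transfer ellipse a_t = (r₁ + r₂)/2 = 3.409×10⁶ m.
At r₁: circular v_c1 = √(μ/r₁) = 1483 m/s; transfer-perilune v_p = √[μ(2/r₁ − 1/a_t)] = 1721 m/s.
Δv₁ = v_p − v_c1 = 237.8 m/s.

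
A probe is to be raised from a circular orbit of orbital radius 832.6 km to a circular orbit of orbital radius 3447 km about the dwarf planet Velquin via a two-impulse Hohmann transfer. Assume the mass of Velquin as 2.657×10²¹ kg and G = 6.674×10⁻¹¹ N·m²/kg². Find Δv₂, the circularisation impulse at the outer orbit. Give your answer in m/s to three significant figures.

μ = GM = 6.674×10⁻¹¹ × 2.657×10²¹ = 1.773×10¹¹ m³/s².
r₁ = 832.6 km = 8.326×10⁵ m.
r₂ = 3447 km = 3.447×10⁶ m.
Transfer ellipse a_t = (r₁ + r₂)/2 = 2.140×10⁶ m.
At r₁: circular v_c1 = √(μ/r₁) = 461.5 m/s; transfer-periapsis v_p = √[μ(2/r₁ − 1/a_t)] = 585.7 m/s.
At r₂: circular v_c2 = √(μ/r₂) = 226.8 m/s; transfer-apoapsis v_a = √[μ(2/r₂ − 1/a_t)] = 141.5 m/s.
Δv₂ = v_c2 − v_a = 85.33 m/s.

Δv ≈ 85.3 m/s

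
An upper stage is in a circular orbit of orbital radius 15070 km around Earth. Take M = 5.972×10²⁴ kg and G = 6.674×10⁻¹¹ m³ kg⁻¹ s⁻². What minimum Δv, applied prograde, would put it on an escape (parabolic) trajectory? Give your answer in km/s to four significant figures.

μ = GM = 6.674×10⁻¹¹ × 5.972×10²⁴ = 3.986×10¹⁴ m³/s².
r = 15070 km = 1.507×10⁷ m.
Circular speed v_c = √(μ/r) = 5143 m/s.
Escape speed v_esc = √(2μ/r) = √2 × v_c = 7273 m/s.
Δv = v_esc − v_c = 2130 m/s = 2.130 km/s.

Δv ≈ 2.130 km/s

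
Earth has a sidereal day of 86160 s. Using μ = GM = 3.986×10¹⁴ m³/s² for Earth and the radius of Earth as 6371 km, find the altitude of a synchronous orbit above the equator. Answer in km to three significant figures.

A synchronous orbit has period T, so by Kepler's third law a = (μT²/4π²)^(1/3).
μT²/4π² = 3.986×10¹⁴ × (8.616×10⁴)² / 39.48 = 7.495×10²² m³.
a = 4.216×10⁷ m = 42163 km.
Altitude h = a − R = 42163 − 6371 = 35792 km.

h_sync ≈ 35800 km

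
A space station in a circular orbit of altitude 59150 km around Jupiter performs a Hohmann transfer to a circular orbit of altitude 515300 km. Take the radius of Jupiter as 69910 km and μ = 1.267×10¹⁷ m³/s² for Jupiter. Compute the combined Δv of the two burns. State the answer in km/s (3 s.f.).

Δv_total ≈ 14.6 km/s

r₁ = 69910 + 59150 = 129060 km = 1.2906×10⁸ m.
r₂ = 69910 + 515300 = 585210 km = 5.8521×10⁸ m.
Transfer ellipse a_t = (r₁ + r₂)/2 = 3.571×10⁸ m.
At r₁: circular v_c1 = √(μ/r₁) = 31330 m/s; transfer-perijove v_p = √[μ(2/r₁ − 1/a_t)] = 40110 m/s.
Δv₁ = v_p − v_c1 = 8776 m/s.
At r₂: circular v_c2 = √(μ/r₂) = 14710 m/s; transfer-apojove v_a = √[μ(2/r₂ − 1/a_t)] = 8845 m/s.
Δv₂ = v_c2 − v_a = 5869 m/s.
Total Δv = Δv₁ + Δv₂ = 14640 m/s = 14.64 km/s.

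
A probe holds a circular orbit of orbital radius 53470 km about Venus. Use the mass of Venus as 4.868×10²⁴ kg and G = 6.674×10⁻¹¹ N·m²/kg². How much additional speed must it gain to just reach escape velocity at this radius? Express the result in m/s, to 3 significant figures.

Δv ≈ 1020 m/s

μ = GM = 6.674×10⁻¹¹ × 4.868×10²⁴ = 3.249×10¹⁴ m³/s².
r = 53470 km = 5.347×10⁷ m.
Circular speed v_c = √(μ/r) = 2465 m/s.
Escape speed v_esc = √(2μ/r) = √2 × v_c = 3486 m/s.
Δv = v_esc − v_c = 1021 m/s.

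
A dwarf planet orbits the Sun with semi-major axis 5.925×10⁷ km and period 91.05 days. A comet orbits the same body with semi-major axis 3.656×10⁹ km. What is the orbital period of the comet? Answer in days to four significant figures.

Kepler's third law: T² ∝ a³, so T₂ = T₁ (a₂/a₁)^(3/2).
a₂/a₁ = 61.70, (a₂/a₁)^(3/2) = 484.7.
T₂ = 91.05 × 484.7 = 44130 days.

T₂ ≈ 44130 days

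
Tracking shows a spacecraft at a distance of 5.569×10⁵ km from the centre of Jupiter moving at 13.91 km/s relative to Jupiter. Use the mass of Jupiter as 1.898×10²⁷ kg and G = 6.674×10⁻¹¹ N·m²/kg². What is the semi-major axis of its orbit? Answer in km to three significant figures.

a ≈ 4.85×10⁵ km

μ = GM = 6.674×10⁻¹¹ × 1.898×10²⁷ = 1.267×10¹⁷ m³/s².
r = 5.569×10⁸ m.
Specific orbital energy ε = v²/2 − μ/r = (13910)²/2 − 1.267×10¹⁷/5.569×10⁸ = -1.307×10⁸ J/kg.
Since ε = −μ/(2a), a = −μ/(2ε) = 4.845×10⁸ m = 4.8453×10⁵ km.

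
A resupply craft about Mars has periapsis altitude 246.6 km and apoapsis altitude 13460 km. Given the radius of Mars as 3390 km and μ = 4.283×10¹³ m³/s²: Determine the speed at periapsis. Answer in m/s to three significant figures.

v ≈ 4400 m/s

r_p = 3390 + 246.6 = 3636.6 km = 3.6366×10⁶ m.
r_a = 3390 + 13460 = 16850 km = 1.6850×10⁷ m.
Semi-major axis a = (r_p + r_a)/2 = 10243 km = 1.024×10⁷ m.
Vis-viva: v² = μ(2/r − 1/a) = 4.283×10¹³ × (5.500×10⁻⁷ − 9.762×10⁻⁸) = 1.937×10⁷ m²/s².
v = 4402 m/s.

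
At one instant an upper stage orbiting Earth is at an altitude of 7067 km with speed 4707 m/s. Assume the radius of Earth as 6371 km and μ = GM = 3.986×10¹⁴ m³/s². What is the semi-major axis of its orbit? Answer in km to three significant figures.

a ≈ 10700 km

r = 6371 + 7067 = 13438 km = 1.344×10⁷ m.
Specific orbital energy ε = v²/2 − μ/r = (4707)²/2 − 3.986×10¹⁴/1.344×10⁷ = -1.858×10⁷ J/kg.
Since ε = −μ/(2a), a = −μ/(2ε) = 1.072×10⁷ m = 10724 km.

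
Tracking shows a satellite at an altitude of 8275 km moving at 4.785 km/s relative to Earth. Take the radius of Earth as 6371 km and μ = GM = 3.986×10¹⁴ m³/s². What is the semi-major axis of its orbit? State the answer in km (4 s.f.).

r = 6371 + 8275 = 14646 km = 1.465×10⁷ m.
Specific orbital energy ε = v²/2 − μ/r = (4785)²/2 − 3.986×10¹⁴/1.465×10⁷ = -1.577×10⁷ J/kg.
Since ε = −μ/(2a), a = −μ/(2ε) = 1.264×10⁷ m = 12640 km.

a ≈ 12640 km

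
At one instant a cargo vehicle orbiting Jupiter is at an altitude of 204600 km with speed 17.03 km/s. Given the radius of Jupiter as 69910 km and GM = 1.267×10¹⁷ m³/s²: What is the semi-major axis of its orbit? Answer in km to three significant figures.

r = 69910 + 204600 = 2.7451×10⁵ km = 2.745×10⁸ m.
Vis-viva rearranged: 1/a = 2/r − v²/μ = 7.286×10⁻⁹ − 2.289×10⁻⁹ = 4.997×10⁻⁹ m⁻¹.
a = 2.001×10⁸ m = 2.0013×10⁵ km.

a ≈ 2.00×10⁵ km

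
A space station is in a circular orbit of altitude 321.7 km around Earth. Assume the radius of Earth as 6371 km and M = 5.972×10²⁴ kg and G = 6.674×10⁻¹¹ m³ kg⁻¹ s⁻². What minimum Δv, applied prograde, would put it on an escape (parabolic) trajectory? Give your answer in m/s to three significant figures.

μ = GM = 6.674×10⁻¹¹ × 5.972×10²⁴ = 3.986×10¹⁴ m³/s².
r = 6371 + 321.7 = 6692.7 km = 6.6927×10⁶ m.
Circular speed v_c = √(μ/r) = 7717 m/s.
Escape speed v_esc = √(2μ/r) = √2 × v_c = 10910 m/s.
Δv = v_esc − v_c = 3197 m/s.

Δv ≈ 3200 m/s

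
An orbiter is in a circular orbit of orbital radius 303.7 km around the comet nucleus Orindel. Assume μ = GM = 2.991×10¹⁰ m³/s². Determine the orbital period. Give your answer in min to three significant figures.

T ≈ 101 min

r = 303.7 km = 3.037×10⁵ m.
Kepler's third law: T = 2π√(r³/μ) = 2π√((3.037×10⁵)³ / 2.991×10¹⁰).
r³/μ = 9.365×10⁵ s², so T = 2π × 9.677×10² = 6.080×10³ s.
Converting: 6.080×10³ s ÷ 60.00 = 101.3 min.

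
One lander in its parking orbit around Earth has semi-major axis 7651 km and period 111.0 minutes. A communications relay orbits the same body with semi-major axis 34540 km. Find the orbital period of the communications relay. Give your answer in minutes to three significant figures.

T₂ ≈ 1060 minutes

Kepler's third law: T² ∝ a³, so T₂ = T₁ (a₂/a₁)^(3/2).
a₂/a₁ = 4.514, (a₂/a₁)^(3/2) = 9.592.
T₂ = 111.0 × 9.592 = 1065 minutes.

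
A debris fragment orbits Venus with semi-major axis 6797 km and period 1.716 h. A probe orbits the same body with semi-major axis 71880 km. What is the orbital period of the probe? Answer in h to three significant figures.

T₂ ≈ 59.0 h

Kepler's third law: T² ∝ a³, so T₂ = T₁ (a₂/a₁)^(3/2).
a₂/a₁ = 10.58, (a₂/a₁)^(3/2) = 34.39.
T₂ = 1.716 × 34.39 = 59.01 h.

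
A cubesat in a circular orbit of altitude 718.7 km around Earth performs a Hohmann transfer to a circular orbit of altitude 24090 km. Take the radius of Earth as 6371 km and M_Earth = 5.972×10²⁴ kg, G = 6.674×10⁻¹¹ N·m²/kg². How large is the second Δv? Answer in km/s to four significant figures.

Δv ≈ 1.394 km/s

μ = GM = 6.674×10⁻¹¹ × 5.972×10²⁴ = 3.986×10¹⁴ m³/s².
r₁ = 6371 + 718.7 = 7089.7 km = 7.0897×10⁶ m.
r₂ = 6371 + 24090 = 30461 km = 3.0461×10⁷ m.
Transfer ellipse a_t = (r₁ + r₂)/2 = 1.878×10⁷ m.
At r₁: circular v_c1 = √(μ/r₁) = 7498 m/s; transfer-perigee v_p = √[μ(2/r₁ − 1/a_t)] = 9550 m/s.
At r₂: circular v_c2 = √(μ/r₂) = 3617 m/s; transfer-apogee v_a = √[μ(2/r₂ − 1/a_t)] = 2223 m/s.
Δv₂ = v_c2 − v_a = 1394 m/s.
= 1.394 km/s.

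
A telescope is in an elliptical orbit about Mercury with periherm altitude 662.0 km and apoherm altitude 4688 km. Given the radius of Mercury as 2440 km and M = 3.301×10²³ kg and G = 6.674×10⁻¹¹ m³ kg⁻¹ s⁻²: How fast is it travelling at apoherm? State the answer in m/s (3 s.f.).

v ≈ 1370 m/s

μ = GM = 6.674×10⁻¹¹ × 3.301×10²³ = 2.203×10¹³ m³/s².
r_p = 2440 + 662.0 = 3102.0 km = 3.1020×10⁶ m.
r_a = 2440 + 4688 = 7128.0 km = 7.1280×10⁶ m.
Semi-major axis a = (r_p + r_a)/2 = 5115.0 km = 5.115×10⁶ m.
Vis-viva: v² = μ(2/r − 1/a) = 2.203×10¹³ × (2.806×10⁻⁷ − 1.955×10⁻⁷) = 1.874×10⁶ m²/s².
v = 1369 m/s.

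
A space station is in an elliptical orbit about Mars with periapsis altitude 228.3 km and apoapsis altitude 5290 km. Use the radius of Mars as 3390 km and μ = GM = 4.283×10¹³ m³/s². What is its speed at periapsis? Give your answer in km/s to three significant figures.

v ≈ 4.09 km/s

r_p = 3390 + 228.3 = 3618.3 km = 3.6183×10⁶ m.
r_a = 3390 + 5290 = 8680.0 km = 8.6800×10⁶ m.
Semi-major axis a = (r_p + r_a)/2 = 6149.1 km = 6.149×10⁶ m.
Vis-viva: v² = μ(2/r − 1/a) = 4.283×10¹³ × (5.527×10⁻⁷ − 1.626×10⁻⁷) = 1.671×10⁷ m²/s².
v = 4088 m/s = 4.088 km/s.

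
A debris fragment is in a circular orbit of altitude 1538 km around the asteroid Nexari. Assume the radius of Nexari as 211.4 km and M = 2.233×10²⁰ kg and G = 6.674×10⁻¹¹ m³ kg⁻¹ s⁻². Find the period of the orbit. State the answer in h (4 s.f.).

T ≈ 33.08 h

μ = GM = 6.674×10⁻¹¹ × 2.233×10²⁰ = 1.490×10¹⁰ m³/s².
r = 211.4 + 1538 = 1749.4 km = 1.7494×10⁶ m.
Kepler's third law: T = 2π√(r³/μ) = 2π√((1.749×10⁶)³ / 1.490×10¹⁰).
r³/μ = 3.592×10⁸ s², so T = 2π × 1.895×10⁴ = 1.191×10⁵ s.
Converting: 1.191×10⁵ s ÷ 3600 = 33.08 h.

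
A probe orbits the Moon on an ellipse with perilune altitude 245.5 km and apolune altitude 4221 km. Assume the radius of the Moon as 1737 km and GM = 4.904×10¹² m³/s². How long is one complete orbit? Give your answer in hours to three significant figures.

T ≈ 6.23 hours

r_p = 1737 + 245.5 = 1982.5 km = 1.9825×10⁶ m.
r_a = 1737 + 4221 = 5958.0 km = 5.9580×10⁶ m.
Semi-major axis a = (r_p + r_a)/2 = (1982.5 + 5958.0)/2 = 3970.2 km = 3.970×10⁶ m.
By Kepler's third law T = 2π√(a³/μ) = 2π × 3.572×10³ = 2.245×10⁴ s.
= 6.235 hours.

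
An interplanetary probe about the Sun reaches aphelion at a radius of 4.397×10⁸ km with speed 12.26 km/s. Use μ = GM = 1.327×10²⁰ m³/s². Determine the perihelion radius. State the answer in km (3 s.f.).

r_a = 4.397×10¹¹ m.
Specific energy ε = v²/2 − μ/r = -2.266×10⁸ J/kg, so a = −μ/(2ε) = 2.928×10¹¹ m.
The apsides satisfy r_p + r_a = 2a, so the perihelion radius is 2a − r_a = 1.458×10¹¹ m = 1.4580×10⁸ km.

perihelion radius ≈ 1.46×10⁸ km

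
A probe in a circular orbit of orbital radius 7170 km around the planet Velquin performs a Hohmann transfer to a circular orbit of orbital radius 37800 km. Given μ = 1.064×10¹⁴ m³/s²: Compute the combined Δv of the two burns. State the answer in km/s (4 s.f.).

r₁ = 7170 km = 7.170×10⁶ m.
r₂ = 37800 km = 3.780×10⁷ m.
Transfer ellipse a_t = (r₁ + r₂)/2 = 2.248×10⁷ m.
At r₁: circular v_c1 = √(μ/r₁) = 3852 m/s; transfer-periapsis v_p = √[μ(2/r₁ − 1/a_t)] = 4995 m/s.
Δv₁ = v_p − v_c1 = 1142 m/s.
At r₂: circular v_c2 = √(μ/r₂) = 1678 m/s; transfer-apoapsis v_a = √[μ(2/r₂ − 1/a_t)] = 947.4 m/s.
Δv₂ = v_c2 − v_a = 730.3 m/s.
Total Δv = Δv₁ + Δv₂ = 1873 m/s = 1.873 km/s.

Δv_total ≈ 1.873 km/s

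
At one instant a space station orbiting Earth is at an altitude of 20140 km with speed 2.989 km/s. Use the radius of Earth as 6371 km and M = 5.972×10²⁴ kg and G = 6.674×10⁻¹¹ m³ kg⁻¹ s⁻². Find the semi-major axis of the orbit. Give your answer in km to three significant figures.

μ = GM = 6.674×10⁻¹¹ × 5.972×10²⁴ = 3.986×10¹⁴ m³/s².
r = 6371 + 20140 = 26511 km = 2.651×10⁷ m.
Vis-viva rearranged: 1/a = 2/r − v²/μ = 7.544×10⁻⁸ − 2.242×10⁻⁸ = 5.303×10⁻⁸ m⁻¹.
a = 1.886×10⁷ m = 18859 km.

a ≈ 18900 km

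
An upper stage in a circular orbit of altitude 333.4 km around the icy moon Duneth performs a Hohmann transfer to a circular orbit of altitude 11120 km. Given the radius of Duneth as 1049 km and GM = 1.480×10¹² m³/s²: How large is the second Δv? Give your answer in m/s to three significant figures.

r₁ = 1049 + 333.4 = 1382.4 km = 1.3824×10⁶ m.
r₂ = 1049 + 11120 = 12169 km = 1.2169×10⁷ m.
Transfer ellipse a_t = (r₁ + r₂)/2 = 6.776×10⁶ m.
At r₁: circular v_c1 = √(μ/r₁) = 1035 m/s; transfer-periapsis v_p = √[μ(2/r₁ − 1/a_t)] = 1387 m/s.
At r₂: circular v_c2 = √(μ/r₂) = 348.7 m/s; transfer-apoapsis v_a = √[μ(2/r₂ − 1/a_t)] = 157.5 m/s.
Δv₂ = v_c2 − v_a = 191.2 m/s.

Δv ≈ 191 m/s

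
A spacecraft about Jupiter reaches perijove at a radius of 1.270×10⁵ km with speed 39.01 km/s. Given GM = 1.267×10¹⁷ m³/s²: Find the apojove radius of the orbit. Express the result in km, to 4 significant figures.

r_p = 1.270×10⁸ m.
Specific energy ε = v²/2 − μ/r = -2.367×10⁸ J/kg, so a = −μ/(2ε) = 2.676×10⁸ m.
The apsides satisfy r_p + r_a = 2a, so the apojove radius is 2a − r_p = 4.082×10⁸ m = 4.0817×10⁵ km.

apojove radius ≈ 4.082×10⁵ km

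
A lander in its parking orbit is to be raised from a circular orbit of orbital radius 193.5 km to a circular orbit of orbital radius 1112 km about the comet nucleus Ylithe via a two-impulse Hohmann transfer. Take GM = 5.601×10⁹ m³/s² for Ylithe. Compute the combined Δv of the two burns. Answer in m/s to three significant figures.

r₁ = 193.5 km = 1.935×10⁵ m.
r₂ = 1112 km = 1.112×10⁶ m.
Transfer ellipse a_t = (r₁ + r₂)/2 = 6.528×10⁵ m.
At r₁: circular v_c1 = √(μ/r₁) = 170.1 m/s; transfer-periapsis v_p = √[μ(2/r₁ − 1/a_t)] = 222.1 m/s.
Δv₁ = v_p − v_c1 = 51.93 m/s.
At r₂: circular v_c2 = √(μ/r₂) = 70.97 m/s; transfer-apoapsis v_a = √[μ(2/r₂ − 1/a_t)] = 38.64 m/s.
Δv₂ = v_c2 − v_a = 32.33 m/s.
Total Δv = Δv₁ + Δv₂ = 84.26 m/s.

Δv_total ≈ 84.3 m/s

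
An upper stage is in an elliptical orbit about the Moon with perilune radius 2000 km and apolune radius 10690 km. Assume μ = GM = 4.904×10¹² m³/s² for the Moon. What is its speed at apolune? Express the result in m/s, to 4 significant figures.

v ≈ 380.3 m/s

Semi-major axis a = (r_p + r_a)/2 = 6345.0 km = 6.345×10⁶ m.
Vis-viva: v² = μ(2/r − 1/a) = 4.904×10¹² × (1.871×10⁻⁷ − 1.576×10⁻⁷) = 1.446×10⁵ m²/s².
v = 380.3 m/s.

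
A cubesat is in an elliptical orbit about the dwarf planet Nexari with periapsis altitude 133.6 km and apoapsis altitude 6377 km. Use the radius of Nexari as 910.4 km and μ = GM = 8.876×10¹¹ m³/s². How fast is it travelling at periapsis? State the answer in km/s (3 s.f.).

v ≈ 1.22 km/s

r_p = 910.4 + 133.6 = 1044.0 km = 1.0440×10⁶ m.
r_a = 910.4 + 6377 = 7287.4 km = 7.2874×10⁶ m.
Semi-major axis a = (r_p + r_a)/2 = 4165.7 km = 4.166×10⁶ m.
Vis-viva: v² = μ(2/r − 1/a) = 8.876×10¹¹ × (1.916×10⁻⁶ − 2.401×10⁻⁷) = 1.487×10⁶ m²/s².
v = 1220 m/s = 1.220 km/s.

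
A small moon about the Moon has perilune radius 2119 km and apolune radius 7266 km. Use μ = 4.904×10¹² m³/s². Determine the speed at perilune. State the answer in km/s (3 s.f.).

Semi-major axis a = (r_p + r_a)/2 = 4692.5 km = 4.692×10⁶ m.
Vis-viva: v² = μ(2/r − 1/a) = 4.904×10¹² × (9.438×10⁻⁷ − 2.131×10⁻⁷) = 3.584×10⁶ m²/s².
v = 1893 m/s = 1.893 km/s.

v ≈ 1.89 km/s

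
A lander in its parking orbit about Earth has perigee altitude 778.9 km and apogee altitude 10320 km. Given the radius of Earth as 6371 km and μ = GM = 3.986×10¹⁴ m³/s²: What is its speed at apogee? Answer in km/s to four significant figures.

v ≈ 3.785 km/s

r_p = 6371 + 778.9 = 7149.9 km = 7.1499×10⁶ m.
r_a = 6371 + 10320 = 16691 km = 1.6691×10⁷ m.
Semi-major axis a = (r_p + r_a)/2 = 11920 km = 1.192×10⁷ m.
Vis-viva: v² = μ(2/r − 1/a) = 3.986×10¹⁴ × (1.198×10⁻⁷ − 8.389×10⁻⁸) = 1.432×10⁷ m²/s².
v = 3785 m/s = 3.785 km/s.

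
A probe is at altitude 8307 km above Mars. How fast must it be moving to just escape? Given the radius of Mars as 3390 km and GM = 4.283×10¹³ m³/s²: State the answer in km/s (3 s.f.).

v_esc ≈ 2.71 km/s

r = 3390 + 8307 = 11697 km = 1.1697×10⁷ m.
Escape speed v_esc = √(2μ/r) = √(2 × 4.283×10¹³ / 1.170×10⁷) = √(7.323×10⁶) = 2706 m/s.
= 2.706 km/s.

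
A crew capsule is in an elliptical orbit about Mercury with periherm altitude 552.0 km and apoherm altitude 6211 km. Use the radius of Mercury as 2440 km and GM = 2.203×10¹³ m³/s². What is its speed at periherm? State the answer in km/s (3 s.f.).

v ≈ 3.31 km/s

r_p = 2440 + 552.0 = 2992.0 km = 2.9920×10⁶ m.
r_a = 2440 + 6211 = 8651.0 km = 8.6510×10⁶ m.
Semi-major axis a = (r_p + r_a)/2 = 5821.5 km = 5.822×10⁶ m.
Vis-viva: v² = μ(2/r − 1/a) = 2.203×10¹³ × (6.684×10⁻⁷ − 1.718×10⁻⁷) = 1.094×10⁷ m²/s².
v = 3308 m/s = 3.308 km/s.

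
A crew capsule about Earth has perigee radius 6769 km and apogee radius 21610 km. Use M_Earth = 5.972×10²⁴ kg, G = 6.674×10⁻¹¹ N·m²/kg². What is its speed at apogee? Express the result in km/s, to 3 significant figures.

μ = GM = 6.674×10⁻¹¹ × 5.972×10²⁴ = 3.986×10¹⁴ m³/s².
Semi-major axis a = (r_p + r_a)/2 = 14190 km = 1.419×10⁷ m.
Vis-viva: v² = μ(2/r − 1/a) = 3.986×10¹⁴ × (9.255×10⁻⁸ − 7.047×10⁻⁸) = 8.799×10⁶ m²/s².
v = 2966 m/s = 2.966 km/s.

v ≈ 2.97 km/s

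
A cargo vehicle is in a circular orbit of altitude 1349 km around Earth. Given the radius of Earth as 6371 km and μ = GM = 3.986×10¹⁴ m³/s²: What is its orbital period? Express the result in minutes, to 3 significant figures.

T ≈ 113 minutes

r = 6371 + 1349 = 7720.0 km = 7.7200×10⁶ m.
Kepler's third law: T = 2π√(r³/μ) = 2π√((7.720×10⁶)³ / 3.986×10¹⁴).
r³/μ = 1.154×10⁶ s², so T = 2π × 1.074×10³ = 6.751×10³ s.
Converting: 6.751×10³ s ÷ 60.00 = 112.5 minutes.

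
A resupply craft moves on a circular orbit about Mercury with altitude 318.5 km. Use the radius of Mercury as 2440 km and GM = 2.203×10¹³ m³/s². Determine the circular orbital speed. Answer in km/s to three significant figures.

r = 2440 + 318.5 = 2758.5 km = 2.7585×10⁶ m.
For a circular orbit v = √(μ/r) = √(2.203×10¹³ / 2.758×10⁶) = √(7.986×10⁶) = 2826 m/s.
That is 2.826 km/s.

v ≈ 2.83 km/s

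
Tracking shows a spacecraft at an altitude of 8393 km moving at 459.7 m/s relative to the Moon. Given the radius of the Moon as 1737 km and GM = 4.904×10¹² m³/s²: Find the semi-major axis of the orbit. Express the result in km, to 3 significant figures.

a ≈ 6480 km

r = 1737 + 8393 = 10130 km = 1.013×10⁷ m.
Specific orbital energy ε = v²/2 − μ/r = (459.7)²/2 − 4.904×10¹²/1.013×10⁷ = -3.784×10⁵ J/kg.
Since ε = −μ/(2a), a = −μ/(2ε) = 6.479×10⁶ m = 6479.2 km.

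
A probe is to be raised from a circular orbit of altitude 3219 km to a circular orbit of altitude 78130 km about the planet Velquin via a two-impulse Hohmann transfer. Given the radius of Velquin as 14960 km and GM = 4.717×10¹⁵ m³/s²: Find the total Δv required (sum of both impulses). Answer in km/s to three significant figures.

Δv_total ≈ 7.78 km/s

r₁ = 14960 + 3219 = 18179 km = 1.8179×10⁷ m.
r₂ = 14960 + 78130 = 93090 km = 9.3090×10⁷ m.
Transfer ellipse a_t = (r₁ + r₂)/2 = 5.563×10⁷ m.
At r₁: circular v_c1 = √(μ/r₁) = 16110 m/s; transfer-periapsis v_p = √[μ(2/r₁ − 1/a_t)] = 20840 m/s.
Δv₁ = v_p − v_c1 = 4728 m/s.
At r₂: circular v_c2 = √(μ/r₂) = 7118 m/s; transfer-apoapsis v_a = √[μ(2/r₂ − 1/a_t)] = 4069 m/s.
Δv₂ = v_c2 − v_a = 3049 m/s.
Total Δv = Δv₁ + Δv₂ = 7778 m/s = 7.778 km/s.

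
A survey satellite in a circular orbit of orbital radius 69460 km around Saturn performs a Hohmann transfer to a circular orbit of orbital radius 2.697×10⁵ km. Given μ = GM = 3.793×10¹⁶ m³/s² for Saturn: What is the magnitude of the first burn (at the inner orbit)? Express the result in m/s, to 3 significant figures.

r₁ = 69460 km = 6.946×10⁷ m.
r₂ = 2.697×10⁵ km = 2.697×10⁸ m.
Transfer ellipse a_t = (r₁ + r₂)/2 = 1.696×10⁸ m.
At r₁: circular v_c1 = √(μ/r₁) = 23370 m/s; transfer-perikrone v_p = √[μ(2/r₁ − 1/a_t)] = 29470 m/s.
Δv₁ = v_p − v_c1 = 6102 m/s.

Δv ≈ 6100 m/s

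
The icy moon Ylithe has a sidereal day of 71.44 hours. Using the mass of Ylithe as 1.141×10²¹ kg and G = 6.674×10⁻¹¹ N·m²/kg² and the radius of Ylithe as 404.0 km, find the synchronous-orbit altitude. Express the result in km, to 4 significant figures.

h_sync ≈ 4630 km

μ = GM = 6.674×10⁻¹¹ × 1.141×10²¹ = 7.615×10¹⁰ m³/s².
T = 71.44 hours = 2.572×10⁵ s.
A synchronous orbit has period T, so by Kepler's third law a = (μT²/4π²)^(1/3).
μT²/4π² = 7.615×10¹⁰ × (2.572×10⁵)² / 39.48 = 1.276×10²⁰ m³.
a = 5.034×10⁶ m = 5034.2 km.
Altitude h = a − R = 5034.2 − 404.0 = 4630.2 km.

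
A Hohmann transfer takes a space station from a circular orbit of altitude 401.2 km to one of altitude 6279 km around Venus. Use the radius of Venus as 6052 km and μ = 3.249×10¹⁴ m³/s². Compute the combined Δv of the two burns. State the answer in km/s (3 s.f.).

r₁ = 6052 + 401.2 = 6453.2 km = 6.4532×10⁶ m.
r₂ = 6052 + 6279 = 12331 km = 1.2331×10⁷ m.
Transfer ellipse a_t = (r₁ + r₂)/2 = 9.392×10⁶ m.
At r₁: circular v_c1 = √(μ/r₁) = 7096 m/s; transfer-periapsis v_p = √[μ(2/r₁ − 1/a_t)] = 8130 m/s.
Δv₁ = v_p − v_c1 = 1035 m/s.
At r₂: circular v_c2 = √(μ/r₂) = 5133 m/s; transfer-apoapsis v_a = √[μ(2/r₂ − 1/a_t)] = 4255 m/s.
Δv₂ = v_c2 − v_a = 878.2 m/s.
Total Δv = Δv₁ + Δv₂ = 1913 m/s = 1.913 km/s.

Δv_total ≈ 1.91 km/s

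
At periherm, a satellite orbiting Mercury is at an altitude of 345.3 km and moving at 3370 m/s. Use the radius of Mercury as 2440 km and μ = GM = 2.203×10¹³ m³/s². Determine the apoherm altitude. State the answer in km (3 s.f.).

apoherm altitude ≈ 4650 km

r_p = 2440 + 345.3 = 2785.3 km = 2.785×10⁶ m.
Specific energy ε = v²/2 − μ/r = -2.231×10⁶ J/kg, so a = −μ/(2ε) = 4.937×10⁶ m.
The apsides satisfy r_p + r_a = 2a, so the apoherm radius is 2a − r_p = 7.089×10⁶ m = 7089.5 km.
Apoherm altitude = 7089.5 − 2440 = 4649.5 km.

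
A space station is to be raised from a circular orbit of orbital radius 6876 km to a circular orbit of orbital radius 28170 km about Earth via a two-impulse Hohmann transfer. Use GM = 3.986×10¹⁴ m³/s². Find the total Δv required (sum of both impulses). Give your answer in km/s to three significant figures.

r₁ = 6876 km = 6.876×10⁶ m.
r₂ = 28170 km = 2.817×10⁷ m.
Transfer ellipse a_t = (r₁ + r₂)/2 = 1.752×10⁷ m.
At r₁: circular v_c1 = √(μ/r₁) = 7614 m/s; transfer-perigee v_p = √[μ(2/r₁ − 1/a_t)] = 9654 m/s.
Δv₁ = v_p − v_c1 = 2040 m/s.
At r₂: circular v_c2 = √(μ/r₂) = 3762 m/s; transfer-apogee v_a = √[μ(2/r₂ − 1/a_t)] = 2356 m/s.
Δv₂ = v_c2 − v_a = 1405 m/s.
Total Δv = Δv₁ + Δv₂ = 3445 m/s = 3.445 km/s.

Δv_total ≈ 3.45 km/s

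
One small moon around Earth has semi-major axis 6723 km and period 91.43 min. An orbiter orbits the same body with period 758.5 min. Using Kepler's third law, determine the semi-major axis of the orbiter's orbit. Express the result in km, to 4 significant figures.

Kepler's third law: a³ ∝ T², so a₂ = a₁ (T₂/T₁)^(2/3).
T₂/T₁ = 8.296, (T₂/T₁)^(2/3) = 4.098.
a₂ = 6723 × 4.098 = 27550 km.

a₂ ≈ 27550 km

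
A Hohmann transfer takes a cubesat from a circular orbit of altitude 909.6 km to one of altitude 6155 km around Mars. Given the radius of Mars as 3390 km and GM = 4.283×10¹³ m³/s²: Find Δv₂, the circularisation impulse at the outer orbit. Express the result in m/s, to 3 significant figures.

r₁ = 3390 + 909.6 = 4299.6 km = 4.2996×10⁶ m.
r₂ = 3390 + 6155 = 9545.0 km = 9.5450×10⁶ m.
Transfer ellipse a_t = (r₁ + r₂)/2 = 6.922×10⁶ m.
At r₁: circular v_c1 = √(μ/r₁) = 3156 m/s; transfer-periapsis v_p = √[μ(2/r₁ − 1/a_t)] = 3706 m/s.
At r₂: circular v_c2 = √(μ/r₂) = 2118 m/s; transfer-apoapsis v_a = √[μ(2/r₂ − 1/a_t)] = 1669 m/s.
Δv₂ = v_c2 − v_a = 448.8 m/s.

Δv ≈ 449 m/s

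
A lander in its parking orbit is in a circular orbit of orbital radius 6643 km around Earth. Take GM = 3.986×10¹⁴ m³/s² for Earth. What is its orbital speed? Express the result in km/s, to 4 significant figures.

v ≈ 7.746 km/s

r = 6643 km = 6.643×10⁶ m.
For a circular orbit v = √(μ/r) = √(3.986×10¹⁴ / 6.643×10⁶) = √(6.000×10⁷) = 7746 m/s.
That is 7.746 km/s.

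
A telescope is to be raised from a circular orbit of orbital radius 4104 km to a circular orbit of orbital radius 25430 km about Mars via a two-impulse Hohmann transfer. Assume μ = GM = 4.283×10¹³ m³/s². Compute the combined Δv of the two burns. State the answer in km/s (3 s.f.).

Δv_total ≈ 1.62 km/s

r₁ = 4104 km = 4.104×10⁶ m.
r₂ = 25430 km = 2.543×10⁷ m.
Transfer ellipse a_t = (r₁ + r₂)/2 = 1.477×10⁷ m.
At r₁: circular v_c1 = √(μ/r₁) = 3231 m/s; transfer-periapsis v_p = √[μ(2/r₁ − 1/a_t)] = 4239 m/s.
Δv₁ = v_p − v_c1 = 1009 m/s.
At r₂: circular v_c2 = √(μ/r₂) = 1298 m/s; transfer-apoapsis v_a = √[μ(2/r₂ − 1/a_t)] = 684.2 m/s.
Δv₂ = v_c2 − v_a = 613.6 m/s.
Total Δv = Δv₁ + Δv₂ = 1622 m/s = 1.622 km/s.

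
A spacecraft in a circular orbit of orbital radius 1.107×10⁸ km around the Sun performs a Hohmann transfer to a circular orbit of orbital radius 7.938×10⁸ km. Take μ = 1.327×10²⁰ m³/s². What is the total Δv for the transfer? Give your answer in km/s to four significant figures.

Δv_total ≈ 17.78 km/s

r₁ = 1.107×10⁸ km = 1.107×10¹¹ m.
r₂ = 7.938×10⁸ km = 7.938×10¹¹ m.
Transfer ellipse a_t = (r₁ + r₂)/2 = 4.522×10¹¹ m.
At r₁: circular v_c1 = √(μ/r₁) = 34620 m/s; transfer-perihelion v_p = √[μ(2/r₁ − 1/a_t)] = 45870 m/s.
Δv₁ = v_p − v_c1 = 11250 m/s.
At r₂: circular v_c2 = √(μ/r₂) = 12930 m/s; transfer-aphelion v_a = √[μ(2/r₂ − 1/a_t)] = 6397 m/s.
Δv₂ = v_c2 − v_a = 6533 m/s.
Total Δv = Δv₁ + Δv₂ = 17780 m/s = 17.78 km/s.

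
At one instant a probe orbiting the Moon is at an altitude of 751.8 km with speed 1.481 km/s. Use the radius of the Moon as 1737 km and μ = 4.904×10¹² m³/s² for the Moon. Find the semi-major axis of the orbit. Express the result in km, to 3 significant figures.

r = 1737 + 751.8 = 2488.8 km = 2.489×10⁶ m.
Specific orbital energy ε = v²/2 − μ/r = (1481)²/2 − 4.904×10¹²/2.489×10⁶ = -8.737×10⁵ J/kg.
Since ε = −μ/(2a), a = −μ/(2ε) = 2.806×10⁶ m = 2806.3 km.

a ≈ 2810 km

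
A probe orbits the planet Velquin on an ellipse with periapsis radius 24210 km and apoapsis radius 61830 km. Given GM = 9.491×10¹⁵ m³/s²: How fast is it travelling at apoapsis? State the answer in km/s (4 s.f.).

v ≈ 9.294 km/s

Semi-major axis a = (r_p + r_a)/2 = 43020 km = 4.302×10⁷ m.
Vis-viva: v² = μ(2/r − 1/a) = 9.491×10¹⁵ × (3.235×10⁻⁸ − 2.325×10⁻⁸) = 8.638×10⁷ m²/s².
v = 9294 m/s = 9.294 km/s.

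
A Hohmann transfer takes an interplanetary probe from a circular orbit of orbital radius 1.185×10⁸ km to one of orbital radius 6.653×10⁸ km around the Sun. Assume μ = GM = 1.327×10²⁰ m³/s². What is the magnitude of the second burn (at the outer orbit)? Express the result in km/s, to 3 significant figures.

r₁ = 1.185×10⁸ km = 1.185×10¹¹ m.
r₂ = 6.653×10⁸ km = 6.653×10¹¹ m.
Transfer ellipse a_t = (r₁ + r₂)/2 = 3.919×10¹¹ m.
At r₁: circular v_c1 = √(μ/r₁) = 33460 m/s; transfer-perihelion v_p = √[μ(2/r₁ − 1/a_t)] = 43600 m/s.
At r₂: circular v_c2 = √(μ/r₂) = 14120 m/s; transfer-aphelion v_a = √[μ(2/r₂ − 1/a_t)] = 7766 m/s.
Δv₂ = v_c2 − v_a = 6357 m/s.
= 6.357 km/s.

Δv ≈ 6.36 km/s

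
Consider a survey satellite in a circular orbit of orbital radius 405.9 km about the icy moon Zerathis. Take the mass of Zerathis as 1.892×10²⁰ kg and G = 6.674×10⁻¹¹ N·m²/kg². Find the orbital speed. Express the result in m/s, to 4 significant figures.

v ≈ 176.4 m/s

μ = GM = 6.674×10⁻¹¹ × 1.892×10²⁰ = 1.263×10¹⁰ m³/s².
r = 405.9 km = 4.059×10⁵ m.
For a circular orbit v = √(μ/r) = √(1.263×10¹⁰ / 4.059×10⁵) = √(3.111×10⁴) = 176.4 m/s.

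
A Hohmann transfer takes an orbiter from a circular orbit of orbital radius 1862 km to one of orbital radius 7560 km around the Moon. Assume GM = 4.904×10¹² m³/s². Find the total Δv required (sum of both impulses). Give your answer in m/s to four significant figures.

r₁ = 1862 km = 1.862×10⁶ m.
r₂ = 7560 km = 7.560×10⁶ m.
Transfer ellipse a_t = (r₁ + r₂)/2 = 4.711×10⁶ m.
At r₁: circular v_c1 = √(μ/r₁) = 1623 m/s; transfer-perilune v_p = √[μ(2/r₁ − 1/a_t)] = 2056 m/s.
Δv₁ = v_p − v_c1 = 433.0 m/s.
At r₂: circular v_c2 = √(μ/r₂) = 805.4 m/s; transfer-apolune v_a = √[μ(2/r₂ − 1/a_t)] = 506.3 m/s.
Δv₂ = v_c2 − v_a = 299.1 m/s.
Total Δv = Δv₁ + Δv₂ = 732.0 m/s.

Δv_total ≈ 732.0 m/s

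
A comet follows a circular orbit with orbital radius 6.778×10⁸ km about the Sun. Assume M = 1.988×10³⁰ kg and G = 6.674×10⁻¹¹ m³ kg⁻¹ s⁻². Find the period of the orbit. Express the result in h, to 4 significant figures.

μ = GM = 6.674×10⁻¹¹ × 1.988×10³⁰ = 1.327×10²⁰ m³/s².
r = 6.778×10⁸ km = 6.778×10¹¹ m.
Kepler's third law: T = 2π√(r³/μ) = 2π√((6.778×10¹¹)³ / 1.327×10²⁰).
r³/μ = 2.347×10¹⁵ s², so T = 2π × 4.845×10⁷ = 3.044×10⁸ s.
Converting: 3.044×10⁸ s ÷ 3600 = 84550 h.

T ≈ 84550 h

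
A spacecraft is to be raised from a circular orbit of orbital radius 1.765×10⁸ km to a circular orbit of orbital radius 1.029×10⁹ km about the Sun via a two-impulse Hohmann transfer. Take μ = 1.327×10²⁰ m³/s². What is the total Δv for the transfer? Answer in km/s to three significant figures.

r₁ = 1.765×10⁸ km = 1.765×10¹¹ m.
r₂ = 1.029×10⁹ km = 1.029×10¹² m.
Transfer ellipse a_t = (r₁ + r₂)/2 = 6.028×10¹¹ m.
At r₁: circular v_c1 = √(μ/r₁) = 27420 m/s; transfer-perihelion v_p = √[μ(2/r₁ − 1/a_t)] = 35830 m/s.
Δv₁ = v_p − v_c1 = 8407 m/s.
At r₂: circular v_c2 = √(μ/r₂) = 11360 m/s; transfer-aphelion v_a = √[μ(2/r₂ − 1/a_t)] = 6145 m/s.
Δv₂ = v_c2 − v_a = 5211 m/s.
Total Δv = Δv₁ + Δv₂ = 13620 m/s = 13.62 km/s.

Δv_total ≈ 13.6 km/s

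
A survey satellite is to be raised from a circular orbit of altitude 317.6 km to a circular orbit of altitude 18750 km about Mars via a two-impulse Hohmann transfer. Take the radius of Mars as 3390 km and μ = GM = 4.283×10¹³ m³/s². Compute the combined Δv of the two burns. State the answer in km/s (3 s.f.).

r₁ = 3390 + 317.6 = 3707.6 km = 3.7076×10⁶ m.
r₂ = 3390 + 18750 = 22140 km = 2.2140×10⁷ m.
Transfer ellipse a_t = (r₁ + r₂)/2 = 1.292×10⁷ m.
At r₁: circular v_c1 = √(μ/r₁) = 3399 m/s; transfer-periapsis v_p = √[μ(2/r₁ − 1/a_t)] = 4449 m/s.
Δv₁ = v_p − v_c1 = 1050 m/s.
At r₂: circular v_c2 = √(μ/r₂) = 1391 m/s; transfer-apoapsis v_a = √[μ(2/r₂ − 1/a_t)] = 745.0 m/s.
Δv₂ = v_c2 − v_a = 645.9 m/s.
Total Δv = Δv₁ + Δv₂ = 1696 m/s = 1.696 km/s.

Δv_total ≈ 1.70 km/s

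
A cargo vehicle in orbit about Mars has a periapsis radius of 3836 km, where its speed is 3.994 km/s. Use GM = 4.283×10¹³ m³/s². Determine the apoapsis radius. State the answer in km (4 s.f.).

r_p = 3.836×10⁶ m.
Specific energy ε = v²/2 − μ/r = -3.189×10⁶ J/kg, so a = −μ/(2ε) = 6.715×10⁶ m.
The apsides satisfy r_p + r_a = 2a, so the apoapsis radius is 2a − r_p = 9.593×10⁶ m = 9593.5 km.

apoapsis radius ≈ 9593 km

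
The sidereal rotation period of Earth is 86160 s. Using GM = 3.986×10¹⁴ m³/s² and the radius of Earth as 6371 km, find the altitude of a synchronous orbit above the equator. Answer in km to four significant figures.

A synchronous orbit has period T, so by Kepler's third law a = (μT²/4π²)^(1/3).
μT²/4π² = 3.986×10¹⁴ × (8.616×10⁴)² / 39.48 = 7.495×10²² m³.
a = 4.216×10⁷ m = 42163 km.
Altitude h = a − R = 42163 − 6371 = 35792 km.

h_sync ≈ 35790 km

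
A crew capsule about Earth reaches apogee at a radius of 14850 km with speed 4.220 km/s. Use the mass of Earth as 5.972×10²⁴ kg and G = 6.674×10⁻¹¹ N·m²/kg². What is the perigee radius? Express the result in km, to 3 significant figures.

perigee radius ≈ 7370 km

μ = GM = 6.674×10⁻¹¹ × 5.972×10²⁴ = 3.986×10¹⁴ m³/s².
r_a = 1.485×10⁷ m.
Specific energy ε = v²/2 − μ/r = -1.794×10⁷ J/kg, so a = −μ/(2ε) = 1.111×10⁷ m.
The apsides satisfy r_p + r_a = 2a, so the perigee radius is 2a − r_a = 7.372×10⁶ m = 7372.3 km.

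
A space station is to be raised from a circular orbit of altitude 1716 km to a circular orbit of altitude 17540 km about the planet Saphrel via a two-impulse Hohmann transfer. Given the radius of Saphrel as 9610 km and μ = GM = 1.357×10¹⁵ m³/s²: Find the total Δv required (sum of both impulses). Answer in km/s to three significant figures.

Δv_total ≈ 3.70 km/s

r₁ = 9610 + 1716 = 11326 km = 1.1326×10⁷ m.
r₂ = 9610 + 17540 = 27150 km = 2.7150×10⁷ m.
Transfer ellipse a_t = (r₁ + r₂)/2 = 1.924×10⁷ m.
At r₁: circular v_c1 = √(μ/r₁) = 10950 m/s; transfer-periapsis v_p = √[μ(2/r₁ − 1/a_t)] = 13000 m/s.
Δv₁ = v_p − v_c1 = 2057 m/s.
At r₂: circular v_c2 = √(μ/r₂) = 7070 m/s; transfer-apoapsis v_a = √[μ(2/r₂ − 1/a_t)] = 5425 m/s.
Δv₂ = v_c2 − v_a = 1645 m/s.
Total Δv = Δv₁ + Δv₂ = 3703 m/s = 3.703 km/s.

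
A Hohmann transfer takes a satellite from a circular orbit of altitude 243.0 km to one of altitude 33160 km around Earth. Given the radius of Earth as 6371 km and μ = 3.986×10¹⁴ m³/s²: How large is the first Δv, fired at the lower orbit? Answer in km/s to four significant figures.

r₁ = 6371 + 243.0 = 6614.0 km = 6.6140×10⁶ m.
r₂ = 6371 + 33160 = 39531 km = 3.9531×10⁷ m.
Transfer ellipse a_t = (r₁ + r₂)/2 = 2.307×10⁷ m.
At r₁: circular v_c1 = √(μ/r₁) = 7763 m/s; transfer-perigee v_p = √[μ(2/r₁ − 1/a_t)] = 10160 m/s.
Δv₁ = v_p − v_c1 = 2398 m/s.
= 2.398 km/s.

Δv ≈ 2.398 km/s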